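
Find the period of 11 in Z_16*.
Powers of 11 mod 16: 11^1≡11, 11^2≡9, 11^3≡3, 11^4≡1. Order = 4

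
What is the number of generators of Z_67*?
Number of primitive roots mod 67 = φ(66) = 20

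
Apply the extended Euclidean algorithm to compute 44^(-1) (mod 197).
Extended GCD: 44(-94) + 197(21) = 1. So 44^(-1) ≡ 103 ≡ 103 (mod 197). Verify: 44 × 103 = 4532 ≡ 1 (mod 197)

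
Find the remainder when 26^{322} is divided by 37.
By Fermat: 26^{36} ≡ 1 (mod 37). 322 = 8×36 + 34. So 26^{322} ≡ 26^{34} ≡ 26 (mod 37)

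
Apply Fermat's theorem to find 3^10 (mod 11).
By Fermat's Little Theorem, 3^{10} ≡ 1 (mod 11) since 11 is prime and gcd(3, 11) = 1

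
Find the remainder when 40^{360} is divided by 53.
By Fermat: 40^{52} ≡ 1 (mod 53). 360 = 6×52 + 48. So 40^{360} ≡ 40^{48} ≡ 44 (mod 53)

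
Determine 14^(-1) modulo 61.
14^(-1) ≡ 48 (mod 61). Verification: 14 × 48 = 672 ≡ 1 (mod 61)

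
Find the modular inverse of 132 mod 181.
132^(-1) ≡ 48 (mod 181). Verification: 132 × 48 = 6336 ≡ 1 (mod 181)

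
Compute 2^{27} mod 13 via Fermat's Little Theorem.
8

By Fermat's Little Theorem, a^(p-1) ≡ 1 (mod p) for prime p and gcd(a, p) = 1
Here p = 13, so 2^12 ≡ 1 (mod 13)
We can reduce the exponent: 27 mod 12 = 3
So 2^27 ≡ 2^3 (mod 13)
Computing: 2^3 mod 13 = 8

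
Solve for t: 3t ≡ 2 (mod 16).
6

Since gcd(3, 16) = 1 divides 2, a solution exists.
Multiply both sides by the inverse of 3 mod 16:
  3^(-1) mod 16 = 11
  x ≡ 11 × 2 ≡ 22 ≡ 6 (mod 16)
Verification: 3 × 6 = 18 = 1 × 16 + 2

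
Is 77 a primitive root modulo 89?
No

To verify, check if 77^(88/q) ≢ 1 (mod 89) for each prime divisor q of 88
Divisors of 88 = 88: [1, 2, 4, 8, 11, 22, 44, 88]
  77^(88/2) = 77^44 ≡ 88 (mod 89)
  77^(88/11) = 77^8 ≡ 1 (mod 89)
Conclusion: 77 is not a primitive root modulo 89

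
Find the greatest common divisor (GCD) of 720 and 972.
36

Using the Euclidean algorithm:
720 = 0 × 972 + 720
972 = 1 × 720 + 252
720 = 2 × 252 + 216
252 = 1 × 216 + 36
216 = 6 × 36 + 0

GCD(720, 972) = 36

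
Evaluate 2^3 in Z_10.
3 = 2 + 1 (binary 11). Repeated squaring mod 10: 2^1 ≡ 2; 2^2 ≡ 2² = 4 ≡ 4. Multiply: 2^3 = 2^2 × 2^1 ≡ 4 × 2 (mod 10): 4 × 2 = 8 ≡ 8. So 2^3 ≡ 8 (mod 10).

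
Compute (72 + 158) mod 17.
9

(72 + 158) = 230
230 mod 17 = 9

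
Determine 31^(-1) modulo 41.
31^(-1) ≡ 4 (mod 41). Verification: 31 × 4 = 124 ≡ 1 (mod 41)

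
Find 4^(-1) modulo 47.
12

Using Extended Euclidean Algorithm:
gcd(4, 47) = 1
Bezout coefficients: 4 × 12 + 47 × -1 = 1
So 4 × 12 ≡ 1 (mod 47)
The inverse is 12 mod 47 = 12
Verification: 4 × 12 = 48 = 1 × 47 + 1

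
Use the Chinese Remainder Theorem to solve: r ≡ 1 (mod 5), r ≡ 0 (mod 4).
M = 5 × 4 = 20. M₁ = 4, y₁ ≡ 4 (mod 5). M₂ = 5, y₂ ≡ 1 (mod 4). r = 1×4×4 + 0×5×1 ≡ 16 (mod 20)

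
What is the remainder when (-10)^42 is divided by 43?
Using Fermat: (-10)^{42} ≡ 1 (mod 43). 42 ≡ 0 (mod 42). So (-10)^{42} ≡ (-10)^{0} ≡ 1 (mod 43)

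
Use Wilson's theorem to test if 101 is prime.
(100)! mod 101 = 100. Since 100 ≡ -1 (mod 101), 101 is prime.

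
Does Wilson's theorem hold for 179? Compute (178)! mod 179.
(178)! mod 179 = 178. Since this equals -1 (mod 179), Wilson confirms 179 is prime.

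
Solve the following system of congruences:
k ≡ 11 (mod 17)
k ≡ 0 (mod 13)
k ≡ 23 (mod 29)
3445

Using the Chinese Remainder Theorem:
M = product of moduli = 6409
For equation 1: M_1 = 377, 377 ≡ 3 (mod 17), inverse of 377 mod 17 is 6 (check: 3 × 6 = 18 ≡ 1 (mod 17))
For equation 2: M_2 = 493, 493 ≡ 12 (mod 13), inverse of 493 mod 13 is 12 (check: 12 × 12 = 144 ≡ 1 (mod 13))
For equation 3: M_3 = 221, 221 ≡ 18 (mod 29), inverse of 221 mod 29 is 21 (check: 18 × 21 = 378 ≡ 1 (mod 29))
Combine: k ≡ Σ r_i×M_i×(M_i⁻¹ mod m_i) = 11×377×6 + 0×493×12 + 23×221×21 = 24882 + 0 + 106743 = 131625
131625 mod 6409 = 3445
k ≡ 3445 (mod 6409)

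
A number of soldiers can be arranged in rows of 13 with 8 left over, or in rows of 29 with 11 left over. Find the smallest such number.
M = 13 × 29 = 377. M₁ = 29, y₁ ≡ 9 (mod 13). M₂ = 13, y₂ ≡ 9 (mod 29). m = 8×29×9 + 11×13×9 ≡ 359 (mod 377). The smallest positive such number is 359.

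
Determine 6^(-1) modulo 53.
6^(-1) ≡ 9 (mod 53). Verification: 6 × 9 = 54 ≡ 1 (mod 53)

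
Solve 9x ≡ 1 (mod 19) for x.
17

Using Extended Euclidean Algorithm:
gcd(9, 19) = 1
Bezout coefficients: 9 × -2 + 19 × 1 = 1
So 9 × -2 ≡ 1 (mod 19)
The inverse is -2 mod 19 = 17
Verification: 9 × 17 = 153 = 8 × 19 + 1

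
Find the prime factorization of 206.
2 × 103

Divide by primes starting from smallest:
206 ÷ 2 = 103
103 ÷ 103 = 1

206 = 2 × 103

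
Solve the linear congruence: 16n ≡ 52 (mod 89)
70

Since gcd(16, 89) = 1 divides 52, a solution exists.
Multiply both sides by the inverse of 16 mod 89:
  16^(-1) mod 89 = 39
  x ≡ 39 × 52 ≡ 2028 ≡ 70 (mod 89)
Verification: 16 × 70 = 1120 = 12 × 89 + 52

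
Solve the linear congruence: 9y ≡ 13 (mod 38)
31

Since gcd(9, 38) = 1 divides 13, a solution exists.
Multiply both sides by the inverse of 9 mod 38:
  9^(-1) mod 38 = 17
  x ≡ 17 × 13 ≡ 221 ≡ 31 (mod 38)
Verification: 9 × 31 = 279 = 7 × 38 + 13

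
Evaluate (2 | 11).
(2/11) = 2^{5} mod 11 = -1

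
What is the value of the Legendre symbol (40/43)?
(40/43) = 40^{21} mod 43 = 1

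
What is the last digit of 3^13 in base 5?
Using Fermat: 3^{4} ≡ 1 (mod 5). 13 ≡ 1 (mod 4). So 3^{13} ≡ 3^{1} ≡ 3 (mod 5)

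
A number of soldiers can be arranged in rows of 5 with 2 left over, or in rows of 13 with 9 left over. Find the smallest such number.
M = 5 × 13 = 65. M₁ = 13, y₁ ≡ 2 (mod 5). M₂ = 5, y₂ ≡ 8 (mod 13). x = 2×13×2 + 9×5×8 ≡ 22 (mod 65). The smallest positive such number is 22.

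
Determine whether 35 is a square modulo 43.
By Euler's criterion: 35^{21} ≡ 1 (mod 43). Since this equals 1, 35 is a QR.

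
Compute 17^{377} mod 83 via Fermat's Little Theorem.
31

By Fermat's Little Theorem, a^(p-1) ≡ 1 (mod p) for prime p and gcd(a, p) = 1
Here p = 83, so 17^82 ≡ 1 (mod 83)
We can reduce the exponent: 377 mod 82 = 49
So 17^377 ≡ 17^49 (mod 83)
Computing: 17^49 mod 83 = 31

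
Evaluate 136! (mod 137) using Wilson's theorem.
By Wilson's theorem, (136)! ≡ -1 ≡ 136 (mod 137)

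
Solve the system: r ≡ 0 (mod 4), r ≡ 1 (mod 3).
M = 4 × 3 = 12. M₁ = 3, y₁ ≡ 3 (mod 4). M₂ = 4, y₂ ≡ 1 (mod 3). r = 0×3×3 + 1×4×1 ≡ 4 (mod 12)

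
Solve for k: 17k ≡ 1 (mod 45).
8

Since gcd(17, 45) = 1 divides 1, a solution exists.
Multiply both sides by the inverse of 17 mod 45:
  17^(-1) mod 45 = 8
  x ≡ 8 × 1 ≡ 8 ≡ 8 (mod 45)
Verification: 17 × 8 = 136 = 3 × 45 + 1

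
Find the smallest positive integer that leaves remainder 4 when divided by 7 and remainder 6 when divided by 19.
M = 7 × 19 = 133. M₁ = 19, y₁ ≡ 3 (mod 7). M₂ = 7, y₂ ≡ 11 (mod 19). r = 4×19×3 + 6×7×11 ≡ 25 (mod 133). The smallest positive such number is 25.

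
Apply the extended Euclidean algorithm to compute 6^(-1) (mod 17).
Extended GCD: 6(3) + 17(-1) = 1. So 6^(-1) ≡ 3 ≡ 3 (mod 17). Verify: 6 × 3 = 18 ≡ 1 (mod 17)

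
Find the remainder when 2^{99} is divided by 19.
By Fermat: 2^{18} ≡ 1 (mod 19). 99 = 5×18 + 9. So 2^{99} ≡ 2^{9} ≡ 18 (mod 19)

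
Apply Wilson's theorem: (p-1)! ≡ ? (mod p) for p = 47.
By Wilson's theorem, (46)! ≡ -1 ≡ 46 (mod 47)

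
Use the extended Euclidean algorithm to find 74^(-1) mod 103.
Extended GCD: 74(-32) + 103(23) = 1. So 74^(-1) ≡ 71 ≡ 71 (mod 103). Verify: 74 × 71 = 5254 ≡ 1 (mod 103)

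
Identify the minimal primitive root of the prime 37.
p - 1 = 36 has prime divisors 2, 3. h is a primitive root mod 37 iff h^(36/q) ≢ 1 (mod 37) for each such q.
h = 2: 2^18 ≡ 36, 2^12 ≡ 26 (mod 37); none is 1, so 2 has order 36 and is a primitive root.
The smallest primitive root mod 37 is g = 2.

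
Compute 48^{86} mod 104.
16

Using successive squaring:
Binary expansion of 86: 1010110
Powers of 48 mod 104 (each is the square of the previous):
  48^1 ≡ 48 (mod 104)
  48^2 ≡ 48² = 2304 ≡ 16 (mod 104)
  48^4 ≡ 16² = 256 ≡ 48 (mod 104)
  48^8 ≡ 48² = 2304 ≡ 16 (mod 104)
  48^16 ≡ 16² = 256 ≡ 48 (mod 104)
  48^32 ≡ 48² = 2304 ≡ 16 (mod 104)
  48^64 ≡ 16² = 256 ≡ 48 (mod 104)
86 = 64 + 16 + 4 + 2, so 48^86 = 48^64 × 48^16 × 48^4 × 48^2 ≡ 48 × 48 × 48 × 16 (mod 104)
Multiplying step by step:
  48 × 48 = 2304 ≡ 16 (mod 104)
  16 × 48 = 768 ≡ 40 (mod 104)
  40 × 16 = 640 ≡ 16 (mod 104)
Result: 48^86 ≡ 16 (mod 104)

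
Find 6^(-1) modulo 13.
11

Using Extended Euclidean Algorithm:
gcd(6, 13) = 1
Bezout coefficients: 6 × -2 + 13 × 1 = 1
So 6 × -2 ≡ 1 (mod 13)
The inverse is -2 mod 13 = 11
Verification: 6 × 11 = 66 = 5 × 13 + 1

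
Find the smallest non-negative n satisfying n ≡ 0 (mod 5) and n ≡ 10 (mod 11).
M = 5 × 11 = 55. M₁ = 11, y₁ ≡ 1 (mod 5). M₂ = 5, y₂ ≡ 9 (mod 11). n = 0×11×1 + 10×5×9 ≡ 10 (mod 55)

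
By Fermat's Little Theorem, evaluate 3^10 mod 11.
By Fermat's Little Theorem, 3^{10} ≡ 1 (mod 11) since 11 is prime and gcd(3, 11) = 1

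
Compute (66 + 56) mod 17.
3

(66 + 56) = 122
122 mod 17 = 3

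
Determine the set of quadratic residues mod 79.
QRs mod 79: {1, 2, 4, 5, 8, 9, 10, 11, 13, 16, 18, 19, 20, 21, 22, 23, 25, 26, 31, 32, 36, 38, 40, 42, 44, 45, 46, 49, 50, 51, 52, 55, 62, 64, 65, 67, 72, 73, 76}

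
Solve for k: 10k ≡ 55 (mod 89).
50

Since gcd(10, 89) = 1 divides 55, a solution exists.
Multiply both sides by the inverse of 10 mod 89:
  10^(-1) mod 89 = 9
  x ≡ 9 × 55 ≡ 495 ≡ 50 (mod 89)
Verification: 10 × 50 = 500 = 5 × 89 + 55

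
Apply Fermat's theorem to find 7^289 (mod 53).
By Fermat: 7^{52} ≡ 1 (mod 53). 289 = 5×52 + 29. So 7^{289} ≡ 7^{29} ≡ 25 (mod 53)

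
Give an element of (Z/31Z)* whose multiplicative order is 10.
15 has order 10 mod 31 since 15^{10} ≡ 1 (mod 31) and no smaller power works.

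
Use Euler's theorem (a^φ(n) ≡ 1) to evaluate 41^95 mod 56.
By Euler: 41^{24} ≡ 1 (mod 56) since gcd(41, 56) = 1. 95 = 3×24 + 23. So 41^{95} ≡ 41^{23} ≡ 41 (mod 56)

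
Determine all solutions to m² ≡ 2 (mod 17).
The square roots of 2 mod 17 are 6 and 11. Verify: 6² = 36 ≡ 2 (mod 17)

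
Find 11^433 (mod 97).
Using Fermat: 11^{96} ≡ 1 (mod 97). 433 ≡ 49 (mod 96). So 11^{433} ≡ 11^{49} ≡ 11 (mod 97)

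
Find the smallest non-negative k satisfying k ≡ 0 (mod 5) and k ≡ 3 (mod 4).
M = 5 × 4 = 20. M₁ = 4, y₁ ≡ 4 (mod 5). M₂ = 5, y₂ ≡ 1 (mod 4). k = 0×4×4 + 3×5×1 ≡ 15 (mod 20)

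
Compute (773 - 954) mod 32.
11

(773 - 954) = -181
-181 mod 32 = 11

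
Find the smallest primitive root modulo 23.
p - 1 = 22 has prime divisors 2, 11. h is a primitive root mod 23 iff h^(22/q) ≢ 1 (mod 23) for each such q.
h = 2: 2^11 ≡ 1, 2^2 ≡ 4 (mod 23); 2^11 ≡ 1, so not a primitive root.
h = 3: 3^11 ≡ 1, 3^2 ≡ 9 (mod 23); 3^11 ≡ 1, so not a primitive root.
h = 4: 4^11 ≡ 1, 4^2 ≡ 16 (mod 23); 4^11 ≡ 1, so not a primitive root.
h = 5: 5^11 ≡ 22, 5^2 ≡ 2 (mod 23); none is 1, so 5 has order 22 and is a primitive root.
The smallest primitive root mod 23 is g = 5.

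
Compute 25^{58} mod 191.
25

Using successive squaring:
Binary expansion of 58: 111010
Powers of 25 mod 191 (each is the square of the previous):
  25^1 ≡ 25 (mod 191)
  25^2 ≡ 25² = 625 ≡ 52 (mod 191)
  25^4 ≡ 52² = 2704 ≡ 30 (mod 191)
  25^8 ≡ 30² = 900 ≡ 136 (mod 191)
  25^16 ≡ 136² = 18496 ≡ 160 (mod 191)
  25^32 ≡ 160² = 25600 ≡ 6 (mod 191)
58 = 32 + 16 + 8 + 2, so 25^58 = 25^32 × 25^16 × 25^8 × 25^2 ≡ 6 × 160 × 136 × 52 (mod 191)
Multiplying step by step:
  6 × 160 = 960 ≡ 5 (mod 191)
  5 × 136 = 680 ≡ 107 (mod 191)
  107 × 52 = 5564 ≡ 25 (mod 191)
Result: 25^58 ≡ 25 (mod 191)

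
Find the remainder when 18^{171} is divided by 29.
By Fermat: 18^{28} ≡ 1 (mod 29). 171 = 6×28 + 3. So 18^{171} ≡ 18^{3} ≡ 3 (mod 29)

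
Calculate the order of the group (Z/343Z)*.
294

Prime factorization: 343 = 7^3
Using the formula φ(n) = n × Π(1 - 1/p) for each prime factor p:
φ(343) = 343 × (1 - 1/7)
φ(343) = 294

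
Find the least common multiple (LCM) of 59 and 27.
1593

First find GCD(59, 27) using the Euclidean algorithm:
59 = 2 × 27 + 5
27 = 5 × 5 + 2
5 = 2 × 2 + 1
2 = 2 × 1 + 0
GCD(59, 27) = 1

LCM formula: LCM(a, b) = (a × b) / GCD(a, b)
LCM(59, 27) = (59 × 27) / 1
LCM(59, 27) = 1593 / 1
LCM(59, 27) = 1593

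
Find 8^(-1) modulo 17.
15

Using Extended Euclidean Algorithm:
gcd(8, 17) = 1
Bezout coefficients: 8 × -2 + 17 × 1 = 1
So 8 × -2 ≡ 1 (mod 17)
The inverse is -2 mod 17 = 15
Verification: 8 × 15 = 120 = 7 × 17 + 1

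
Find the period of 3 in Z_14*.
Powers of 3 mod 14: 3^1≡3, 3^2≡9, 3^3≡13, 3^4≡11, 3^5≡5, 3^6≡1. Order = 6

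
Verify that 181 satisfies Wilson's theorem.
(180)! mod 181 = 180. Since this equals -1 (mod 181), Wilson confirms 181 is prime.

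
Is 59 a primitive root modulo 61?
Yes

To verify, check if 59^(60/q) ≢ 1 (mod 61) for each prime divisor q of 60
Divisors of 60 = 60: [1, 2, 3, 4, 5, 6, 10, 12, 15, 20, 30, 60]
  59^(60/2) = 59^30 ≡ 60 (mod 61)
  59^(60/3) = 59^20 ≡ 47 (mod 61)
  59^(60/5) = 59^12 ≡ 9 (mod 61)
Conclusion: 59 is a primitive root modulo 61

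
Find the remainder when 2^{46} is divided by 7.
By Fermat: 2^{6} ≡ 1 (mod 7). 46 = 7×6 + 4. So 2^{46} ≡ 2^{4} ≡ 2 (mod 7)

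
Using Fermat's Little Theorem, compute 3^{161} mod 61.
3

By Fermat's Little Theorem, a^(p-1) ≡ 1 (mod p) for prime p and gcd(a, p) = 1
Here p = 61, so 3^60 ≡ 1 (mod 61)
We can reduce the exponent: 161 mod 60 = 41
So 3^161 ≡ 3^41 (mod 61)
Computing: 3^41 mod 61 = 3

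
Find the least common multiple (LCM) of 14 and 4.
28

First find GCD(14, 4) using the Euclidean algorithm:
14 = 3 × 4 + 2
4 = 2 × 2 + 0
GCD(14, 4) = 2

LCM formula: LCM(a, b) = (a × b) / GCD(a, b)
LCM(14, 4) = (14 × 4) / 2
LCM(14, 4) = 56 / 2
LCM(14, 4) = 28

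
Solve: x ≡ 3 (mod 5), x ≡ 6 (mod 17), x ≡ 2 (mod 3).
M = 5 × 17 × 3 = 255. M₁ = 51, y₁ ≡ 1 (mod 5). M₂ = 15, y₂ ≡ 8 (mod 17). M₃ = 85, y₃ ≡ 1 (mod 3). x = 3×51×1 + 6×15×8 + 2×85×1 ≡ 23 (mod 255)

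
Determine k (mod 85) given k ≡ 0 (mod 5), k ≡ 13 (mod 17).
30

Using the Chinese Remainder Theorem:
M = product of moduli = 85
For equation 1: M_1 = 17, 17 ≡ 2 (mod 5), inverse of 17 mod 5 is 3 (check: 2 × 3 = 6 ≡ 1 (mod 5))
For equation 2: M_2 = 5, 5 ≡ 5 (mod 17), inverse of 5 mod 17 is 7 (check: 5 × 7 = 35 ≡ 1 (mod 17))
Combine: k ≡ Σ r_i×M_i×(M_i⁻¹ mod m_i) = 0×17×3 + 13×5×7 = 0 + 455 = 455
455 mod 85 = 30
k ≡ 30 (mod 85)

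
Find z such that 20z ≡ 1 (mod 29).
20^(-1) ≡ 16 (mod 29). Verification: 20 × 16 = 320 ≡ 1 (mod 29)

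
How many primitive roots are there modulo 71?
24

The number of primitive roots modulo p is φ(p-1) = φ(70)
φ(70) = 24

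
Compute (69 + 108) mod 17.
7

(69 + 108) = 177
177 mod 17 = 7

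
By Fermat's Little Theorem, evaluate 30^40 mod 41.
By Fermat's Little Theorem, 30^{40} ≡ 1 (mod 41) since 41 is prime and gcd(30, 41) = 1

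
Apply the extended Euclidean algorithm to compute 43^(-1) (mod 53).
Extended GCD: 43(-16) + 53(13) = 1. So 43^(-1) ≡ 37 ≡ 37 (mod 53). Verify: 43 × 37 = 1591 ≡ 1 (mod 53)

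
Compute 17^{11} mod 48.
17

Using successive squaring:
Binary expansion of 11: 1011
Powers of 17 mod 48 (each is the square of the previous):
  17^1 ≡ 17 (mod 48)
  17^2 ≡ 17² = 289 ≡ 1 (mod 48)
  17^4 ≡ 1² = 1 ≡ 1 (mod 48)
  17^8 ≡ 1² = 1 ≡ 1 (mod 48)
11 = 8 + 2 + 1, so 17^11 = 17^8 × 17^2 × 17^1 ≡ 1 × 1 × 17 (mod 48)
Multiplying step by step:
  1 × 1 = 1 ≡ 1 (mod 48)
  1 × 17 = 17 ≡ 17 (mod 48)
Result: 17^11 ≡ 17 (mod 48)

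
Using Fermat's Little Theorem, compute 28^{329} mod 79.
74

By Fermat's Little Theorem, a^(p-1) ≡ 1 (mod p) for prime p and gcd(a, p) = 1
Here p = 79, so 28^78 ≡ 1 (mod 79)
We can reduce the exponent: 329 mod 78 = 17
So 28^329 ≡ 28^17 (mod 79)
Computing: 28^17 mod 79 = 74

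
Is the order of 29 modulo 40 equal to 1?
No, the actual order is 2, not 1.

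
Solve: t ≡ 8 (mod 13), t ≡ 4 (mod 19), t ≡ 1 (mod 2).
M = 13 × 19 × 2 = 494. M₁ = 38, y₁ ≡ 12 (mod 13). M₂ = 26, y₂ ≡ 11 (mod 19). M₃ = 247, y₃ ≡ 1 (mod 2). t = 8×38×12 + 4×26×11 + 1×247×1 ≡ 99 (mod 494)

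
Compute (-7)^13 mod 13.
Using Fermat: (-7)^{12} ≡ 1 (mod 13). 13 ≡ 1 (mod 12). So (-7)^{13} ≡ (-7)^{1} ≡ 6 (mod 13)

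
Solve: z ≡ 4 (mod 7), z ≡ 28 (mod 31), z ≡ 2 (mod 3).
M = 7 × 31 × 3 = 651. M₁ = 93, y₁ ≡ 4 (mod 7). M₂ = 21, y₂ ≡ 3 (mod 31). M₃ = 217, y₃ ≡ 1 (mod 3). z = 4×93×4 + 28×21×3 + 2×217×1 ≡ 431 (mod 651)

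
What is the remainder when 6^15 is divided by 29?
Using repeated squaring. 15 = 8 + 4 + 2 + 1 (binary 1111). Repeated squaring mod 29: 6^1 ≡ 6; 6^2 ≡ 6² = 36 ≡ 7; 6^4 ≡ 7² = 49 ≡ 20; 6^8 ≡ 20² = 400 ≡ 23. Multiply: 6^15 = 6^8 × 6^4 × 6^2 × 6^1 ≡ 23 × 20 × 7 × 6 (mod 29): 23 × 20 = 460 ≡ 25; 25 × 7 = 175 ≡ 1; 1 × 6 = 6 ≡ 6. So 6^15 ≡ 6 (mod 29).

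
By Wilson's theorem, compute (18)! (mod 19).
By Wilson's theorem, (18)! ≡ -1 ≡ 18 (mod 19)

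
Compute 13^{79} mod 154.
83

Using successive squaring:
Binary expansion of 79: 1001111
Powers of 13 mod 154 (each is the square of the previous):
  13^1 ≡ 13 (mod 154)
  13^2 ≡ 13² = 169 ≡ 15 (mod 154)
  13^4 ≡ 15² = 225 ≡ 71 (mod 154)
  13^8 ≡ 71² = 5041 ≡ 113 (mod 154)
  13^16 ≡ 113² = 12769 ≡ 141 (mod 154)
  13^32 ≡ 141² = 19881 ≡ 15 (mod 154)
  13^64 ≡ 15² = 225 ≡ 71 (mod 154)
79 = 64 + 8 + 4 + 2 + 1, so 13^79 = 13^64 × 13^8 × 13^4 × 13^2 × 13^1 ≡ 71 × 113 × 71 × 15 × 13 (mod 154)
Multiplying step by step:
  71 × 113 = 8023 ≡ 15 (mod 154)
  15 × 71 = 1065 ≡ 141 (mod 154)
  141 × 15 = 2115 ≡ 113 (mod 154)
  113 × 13 = 1469 ≡ 83 (mod 154)
Result: 13^79 ≡ 83 (mod 154)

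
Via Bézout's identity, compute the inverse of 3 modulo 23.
Extended GCD: 3(8) + 23(-1) = 1. So 3^(-1) ≡ 8 ≡ 8 (mod 23). Verify: 3 × 8 = 24 ≡ 1 (mod 23)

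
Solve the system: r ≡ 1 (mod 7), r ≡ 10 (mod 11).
M = 7 × 11 = 77. M₁ = 11, y₁ ≡ 2 (mod 7). M₂ = 7, y₂ ≡ 8 (mod 11). r = 1×11×2 + 10×7×8 ≡ 43 (mod 77)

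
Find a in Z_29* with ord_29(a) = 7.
7 has order 7 mod 29 since 7^{7} ≡ 1 (mod 29) and no smaller power works.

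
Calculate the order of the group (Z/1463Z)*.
1080

Prime factorization: 1463 = 7 × 11 × 19
Using the formula φ(n) = n × Π(1 - 1/p) for each prime factor p:
φ(1463) = 1463 × (1 - 1/7) × (1 - 1/11) × (1 - 1/19)
φ(1463) = 1080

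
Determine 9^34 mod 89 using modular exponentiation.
Using repeated squaring. 34 = 32 + 2 (binary 100010). Repeated squaring mod 89: 9^1 ≡ 9; 9^2 ≡ 9² = 81 ≡ 81; 9^4 ≡ 81² = 6561 ≡ 64; 9^8 ≡ 64² = 4096 ≡ 2; 9^16 ≡ 2² = 4 ≡ 4; 9^32 ≡ 4² = 16 ≡ 16. Multiply: 9^34 = 9^32 × 9^2 ≡ 16 × 81 (mod 89): 16 × 81 = 1296 ≡ 50. So 9^34 ≡ 50 (mod 89).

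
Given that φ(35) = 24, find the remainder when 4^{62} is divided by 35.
By Euler: 4^{24} ≡ 1 (mod 35) since gcd(4, 35) = 1. 62 = 2×24 + 14. So 4^{62} ≡ 4^{14} ≡ 16 (mod 35)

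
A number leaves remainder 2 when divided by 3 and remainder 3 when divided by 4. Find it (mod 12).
M = 3 × 4 = 12. M₁ = 4, y₁ ≡ 1 (mod 3). M₂ = 3, y₂ ≡ 3 (mod 4). k = 2×4×1 + 3×3×3 ≡ 11 (mod 12)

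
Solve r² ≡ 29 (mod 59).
The square roots of 29 mod 59 are 41 and 18. Verify: 41² = 1681 ≡ 29 (mod 59)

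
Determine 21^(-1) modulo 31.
21^(-1) ≡ 3 (mod 31). Verification: 21 × 3 = 63 ≡ 1 (mod 31)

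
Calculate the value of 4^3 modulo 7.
3 = 2 + 1 (binary 11). Repeated squaring mod 7: 4^1 ≡ 4; 4^2 ≡ 4² = 16 ≡ 2. Multiply: 4^3 = 4^2 × 4^1 ≡ 2 × 4 (mod 7): 2 × 4 = 8 ≡ 1. So 4^3 ≡ 1 (mod 7).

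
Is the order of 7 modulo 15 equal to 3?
No, the actual order is 4, not 3.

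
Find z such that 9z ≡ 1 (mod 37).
9^(-1) ≡ 33 (mod 37). Verification: 9 × 33 = 297 ≡ 1 (mod 37)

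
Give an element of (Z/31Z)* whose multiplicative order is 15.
7 has order 15 mod 31 since 7^{15} ≡ 1 (mod 31) and no smaller power works.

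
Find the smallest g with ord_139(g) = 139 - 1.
p - 1 = 138 has prime divisors 2, 3, 23. h is a primitive root mod 139 iff h^(138/q) ≢ 1 (mod 139) for each such q.
h = 2: 2^69 ≡ 138, 2^46 ≡ 96, 2^6 ≡ 64 (mod 139); none is 1, so 2 has order 138 and is a primitive root.
The smallest primitive root mod 139 is g = 2.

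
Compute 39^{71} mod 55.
39

Using successive squaring:
Binary expansion of 71: 1000111
Powers of 39 mod 55 (each is the square of the previous):
  39^1 ≡ 39 (mod 55)
  39^2 ≡ 39² = 1521 ≡ 36 (mod 55)
  39^4 ≡ 36² = 1296 ≡ 31 (mod 55)
  39^8 ≡ 31² = 961 ≡ 26 (mod 55)
  39^16 ≡ 26² = 676 ≡ 16 (mod 55)
  39^32 ≡ 16² = 256 ≡ 36 (mod 55)
  39^64 ≡ 36² = 1296 ≡ 31 (mod 55)
71 = 64 + 4 + 2 + 1, so 39^71 = 39^64 × 39^4 × 39^2 × 39^1 ≡ 31 × 31 × 36 × 39 (mod 55)
Multiplying step by step:
  31 × 31 = 961 ≡ 26 (mod 55)
  26 × 36 = 936 ≡ 1 (mod 55)
  1 × 39 = 39 ≡ 39 (mod 55)
Result: 39^71 ≡ 39 (mod 55)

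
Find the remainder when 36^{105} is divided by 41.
By Fermat: 36^{40} ≡ 1 (mod 41). 105 = 2×40 + 25. So 36^{105} ≡ 36^{25} ≡ 32 (mod 41)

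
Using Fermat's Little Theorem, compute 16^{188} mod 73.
32

By Fermat's Little Theorem, a^(p-1) ≡ 1 (mod p) for prime p and gcd(a, p) = 1
Here p = 73, so 16^72 ≡ 1 (mod 73)
We can reduce the exponent: 188 mod 72 = 44
So 16^188 ≡ 16^44 (mod 73)
Computing: 16^44 mod 73 = 32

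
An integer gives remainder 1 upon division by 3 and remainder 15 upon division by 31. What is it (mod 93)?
M = 3 × 31 = 93. M₁ = 31, y₁ ≡ 1 (mod 3). M₂ = 3, y₂ ≡ 21 (mod 31). n = 1×31×1 + 15×3×21 ≡ 46 (mod 93). The smallest positive such number is 46.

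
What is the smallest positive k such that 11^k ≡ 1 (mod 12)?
Powers of 11 mod 12: 11^1≡11, 11^2≡1. Order = 2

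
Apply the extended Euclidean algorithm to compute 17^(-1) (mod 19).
Extended GCD: 17(9) + 19(-8) = 1. So 17^(-1) ≡ 9 ≡ 9 (mod 19). Verify: 17 × 9 = 153 ≡ 1 (mod 19)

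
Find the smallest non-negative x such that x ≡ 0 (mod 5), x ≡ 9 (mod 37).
120

Using the Chinese Remainder Theorem:
M = product of moduli = 185
For equation 1: M_1 = 37, 37 ≡ 2 (mod 5), inverse of 37 mod 5 is 3 (check: 2 × 3 = 6 ≡ 1 (mod 5))
For equation 2: M_2 = 5, 5 ≡ 5 (mod 37), inverse of 5 mod 37 is 15 (check: 5 × 15 = 75 ≡ 1 (mod 37))
Combine: x ≡ Σ r_i×M_i×(M_i⁻¹ mod m_i) = 0×37×3 + 9×5×15 = 0 + 675 = 675
675 mod 185 = 120
x ≡ 120 (mod 185)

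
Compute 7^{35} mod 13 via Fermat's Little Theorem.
2

By Fermat's Little Theorem, a^(p-1) ≡ 1 (mod p) for prime p and gcd(a, p) = 1
Here p = 13, so 7^12 ≡ 1 (mod 13)
We can reduce the exponent: 35 mod 12 = 11
So 7^35 ≡ 7^11 (mod 13)
Computing: 7^11 mod 13 = 2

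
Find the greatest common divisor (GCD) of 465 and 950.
5

Using the Euclidean algorithm:
465 = 0 × 950 + 465
950 = 2 × 465 + 20
465 = 23 × 20 + 5
20 = 4 × 5 + 0

GCD(465, 950) = 5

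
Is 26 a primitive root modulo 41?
Yes

To verify, check if 26^(40/q) ≢ 1 (mod 41) for each prime divisor q of 40
Divisors of 40 = 40: [1, 2, 4, 5, 8, 10, 20, 40]
  26^(40/2) = 26^20 ≡ 40 (mod 41)
  26^(40/5) = 26^8 ≡ 18 (mod 41)
Conclusion: 26 is a primitive root modulo 41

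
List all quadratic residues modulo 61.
QRs mod 61: {1, 3, 4, 5, 9, 12, 13, 14, 15, 16, 19, 20, 22, 25, 27, 34, 36, 39, 41, 42, 45, 46, 47, 48, 49, 52, 56, 57, 58, 60}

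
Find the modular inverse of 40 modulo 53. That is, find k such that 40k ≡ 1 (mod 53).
4

Using Extended Euclidean Algorithm:
gcd(40, 53) = 1
Bezout coefficients: 40 × 4 + 53 × -3 = 1
So 40 × 4 ≡ 1 (mod 53)
The inverse is 4 mod 53 = 4
Verification: 40 × 4 = 160 = 3 × 53 + 1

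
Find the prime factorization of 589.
19 × 31

Divide by primes starting from smallest:
589 ÷ 19 = 31
31 ÷ 31 = 1

589 = 19 × 31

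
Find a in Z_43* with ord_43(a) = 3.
6 has order 3 mod 43 since 6^{3} ≡ 1 (mod 43) and no smaller power works.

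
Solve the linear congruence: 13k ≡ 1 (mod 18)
7

Since gcd(13, 18) = 1 divides 1, a solution exists.
Multiply both sides by the inverse of 13 mod 18:
  13^(-1) mod 18 = 7
  x ≡ 7 × 1 ≡ 7 ≡ 7 (mod 18)
Verification: 13 × 7 = 91 = 5 × 18 + 1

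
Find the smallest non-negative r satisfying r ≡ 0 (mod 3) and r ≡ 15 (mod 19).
M = 3 × 19 = 57. M₁ = 19, y₁ ≡ 1 (mod 3). M₂ = 3, y₂ ≡ 13 (mod 19). r = 0×19×1 + 15×3×13 ≡ 15 (mod 57)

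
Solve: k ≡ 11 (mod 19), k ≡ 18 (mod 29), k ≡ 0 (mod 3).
M = 19 × 29 × 3 = 1653. M₁ = 87, y₁ ≡ 7 (mod 19). M₂ = 57, y₂ ≡ 28 (mod 29). M₃ = 551, y₃ ≡ 2 (mod 3). k = 11×87×7 + 18×57×28 + 0×551×2 ≡ 714 (mod 1653)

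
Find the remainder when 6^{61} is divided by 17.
By Fermat: 6^{16} ≡ 1 (mod 17). 61 = 3×16 + 13. So 6^{61} ≡ 6^{13} ≡ 10 (mod 17)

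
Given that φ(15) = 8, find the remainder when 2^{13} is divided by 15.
By Euler: 2^{8} ≡ 1 (mod 15) since gcd(2, 15) = 1. 13 = 1×8 + 5. So 2^{13} ≡ 2^{5} ≡ 2 (mod 15)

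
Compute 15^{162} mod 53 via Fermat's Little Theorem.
24

By Fermat's Little Theorem, a^(p-1) ≡ 1 (mod p) for prime p and gcd(a, p) = 1
Here p = 53, so 15^52 ≡ 1 (mod 53)
We can reduce the exponent: 162 mod 52 = 6
So 15^162 ≡ 15^6 (mod 53)
Computing: 15^6 mod 53 = 24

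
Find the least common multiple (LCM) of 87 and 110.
9570

First find GCD(87, 110) using the Euclidean algorithm:
87 = 0 × 110 + 87
110 = 1 × 87 + 23
87 = 3 × 23 + 18
23 = 1 × 18 + 5
18 = 3 × 5 + 3
5 = 1 × 3 + 2
3 = 1 × 2 + 1
2 = 2 × 1 + 0
GCD(87, 110) = 1

LCM formula: LCM(a, b) = (a × b) / GCD(a, b)
LCM(87, 110) = (87 × 110) / 1
LCM(87, 110) = 9570 / 1
LCM(87, 110) = 9570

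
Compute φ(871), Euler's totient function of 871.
792

Prime factorization: 871 = 13 × 67
Using the formula φ(n) = n × Π(1 - 1/p) for each prime factor p:
φ(871) = 871 × (1 - 1/13) × (1 - 1/67)
φ(871) = 792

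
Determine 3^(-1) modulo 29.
3^(-1) ≡ 10 (mod 29). Verification: 3 × 10 = 30 ≡ 1 (mod 29)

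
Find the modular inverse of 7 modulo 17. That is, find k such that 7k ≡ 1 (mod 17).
5

Using Extended Euclidean Algorithm:
gcd(7, 17) = 1
Bezout coefficients: 7 × 5 + 17 × -2 = 1
So 7 × 5 ≡ 1 (mod 17)
The inverse is 5 mod 17 = 5
Verification: 7 × 5 = 35 = 2 × 17 + 1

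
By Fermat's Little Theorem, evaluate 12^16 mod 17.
By Fermat's Little Theorem, 12^{16} ≡ 1 (mod 17) since 17 is prime and gcd(12, 17) = 1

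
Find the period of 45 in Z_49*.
Powers of 45 mod 49: 45^1≡45, 45^2≡16, 45^3≡34, 45^4≡11, 45^5≡5, 45^6≡29, 45^7≡31, 45^8≡23, 45^9≡6, 45^10≡25, 45^11≡47, 45^12≡8, 45^13≡17, 45^14≡30, 45^15≡27, 45^16≡39, 45^17≡40, 45^18≡36, 45^19≡3, 45^20≡37, 45^21≡48, 45^22≡4, 45^23≡33, 45^24≡15, 45^25≡38, 45^26≡44, 45^27≡20, 45^28≡18, 45^29≡26, 45^30≡43, 45^31≡24, 45^32≡2, 45^33≡41, 45^34≡32, 45^35≡19, 45^36≡22, 45^37≡10, 45^38≡9, 45^39≡13, 45^40≡46, 45^41≡12, 45^42≡1. Order = 42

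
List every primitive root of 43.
Primitive roots mod 43: {3, 5, 12, 18, 19, 20, 26, 28, 29, 30, 33, 34}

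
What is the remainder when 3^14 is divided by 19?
Using repeated squaring. 14 = 8 + 4 + 2 (binary 1110). Repeated squaring mod 19: 3^1 ≡ 3; 3^2 ≡ 3² = 9 ≡ 9; 3^4 ≡ 9² = 81 ≡ 5; 3^8 ≡ 5² = 25 ≡ 6. Multiply: 3^14 = 3^8 × 3^4 × 3^2 ≡ 6 × 5 × 9 (mod 19): 6 × 5 = 30 ≡ 11; 11 × 9 = 99 ≡ 4. So 3^14 ≡ 4 (mod 19).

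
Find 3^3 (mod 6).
3 = 2 + 1 (binary 11). Repeated squaring mod 6: 3^1 ≡ 3; 3^2 ≡ 3² = 9 ≡ 3. Multiply: 3^3 = 3^2 × 3^1 ≡ 3 × 3 (mod 6): 3 × 3 = 9 ≡ 3. So 3^3 ≡ 3 (mod 6).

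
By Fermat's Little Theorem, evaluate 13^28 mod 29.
By Fermat's Little Theorem, 13^{28} ≡ 1 (mod 29) since 29 is prime and gcd(13, 29) = 1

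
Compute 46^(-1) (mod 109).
46^(-1) ≡ 64 (mod 109). Verification: 46 × 64 = 2944 ≡ 1 (mod 109)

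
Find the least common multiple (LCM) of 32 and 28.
224

First find GCD(32, 28) using the Euclidean algorithm:
32 = 1 × 28 + 4
28 = 7 × 4 + 0
GCD(32, 28) = 4

LCM formula: LCM(a, b) = (a × b) / GCD(a, b)
LCM(32, 28) = (32 × 28) / 4
LCM(32, 28) = 896 / 4
LCM(32, 28) = 224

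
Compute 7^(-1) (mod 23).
7^(-1) ≡ 10 (mod 23). Verification: 7 × 10 = 70 ≡ 1 (mod 23)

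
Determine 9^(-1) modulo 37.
9^(-1) ≡ 33 (mod 37). Verification: 9 × 33 = 297 ≡ 1 (mod 37)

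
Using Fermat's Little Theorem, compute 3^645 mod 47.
By Fermat: 3^{46} ≡ 1 (mod 47). 645 ≡ 1 (mod 46). So 3^{645} ≡ 3^{1} ≡ 3 (mod 47)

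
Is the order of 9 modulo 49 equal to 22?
No, the actual order is 21, not 22.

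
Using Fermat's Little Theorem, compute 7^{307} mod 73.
43

By Fermat's Little Theorem, a^(p-1) ≡ 1 (mod p) for prime p and gcd(a, p) = 1
Here p = 73, so 7^72 ≡ 1 (mod 73)
We can reduce the exponent: 307 mod 72 = 19
So 7^307 ≡ 7^19 (mod 73)
Computing: 7^19 mod 73 = 43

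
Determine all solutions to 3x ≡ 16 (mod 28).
24

Since gcd(3, 28) = 1 divides 16, a solution exists.
Multiply both sides by the inverse of 3 mod 28:
  3^(-1) mod 28 = 19
  x ≡ 19 × 16 ≡ 304 ≡ 24 (mod 28)
Verification: 3 × 24 = 72 = 2 × 28 + 16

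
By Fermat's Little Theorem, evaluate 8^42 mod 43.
By Fermat's Little Theorem, 8^{42} ≡ 1 (mod 43) since 43 is prime and gcd(8, 43) = 1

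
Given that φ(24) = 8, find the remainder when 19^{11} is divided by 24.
By Euler: 19^{8} ≡ 1 (mod 24) since gcd(19, 24) = 1. 11 = 1×8 + 3. So 19^{11} ≡ 19^{3} ≡ 19 (mod 24)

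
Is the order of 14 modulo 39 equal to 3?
No, the actual order is 2, not 3.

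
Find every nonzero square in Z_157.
QRs mod 157: {1, 3, 4, 9, 10, 11, 12, 13, 14, 16, 17, 19, 25, 27, 30, 31, 33, 35, 36, 37, 39, 40, 42, 44, 46, 47, 48, 49, 51, 52, 56, 57, 58, 64, 67, 68, 71, 75, 76, 81, 82, 86, 89, 90, 93, 99, 100, 101, 105, 106, 108, 109, 110, 111, 113, 115, 117, 118, 120, 121, 122, 124, 126, 127, 130, 132, 138, 140, 141, 143, 144, 145, 146, 147, 148, 153, 154, 156}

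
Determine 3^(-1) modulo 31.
3^(-1) ≡ 21 (mod 31). Verification: 3 × 21 = 63 ≡ 1 (mod 31)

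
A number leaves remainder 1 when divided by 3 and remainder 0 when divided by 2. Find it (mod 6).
M = 3 × 2 = 6. M₁ = 2, y₁ ≡ 2 (mod 3). M₂ = 3, y₂ ≡ 1 (mod 2). m = 1×2×2 + 0×3×1 ≡ 4 (mod 6)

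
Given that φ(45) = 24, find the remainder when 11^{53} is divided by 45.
By Euler: 11^{24} ≡ 1 (mod 45) since gcd(11, 45) = 1. 53 = 2×24 + 5. So 11^{53} ≡ 11^{5} ≡ 41 (mod 45)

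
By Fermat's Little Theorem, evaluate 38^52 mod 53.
By Fermat's Little Theorem, 38^{52} ≡ 1 (mod 53) since 53 is prime and gcd(38, 53) = 1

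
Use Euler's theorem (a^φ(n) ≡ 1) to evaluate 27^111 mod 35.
By Euler: 27^{24} ≡ 1 (mod 35) since gcd(27, 35) = 1. 111 = 4×24 + 15. So 27^{111} ≡ 27^{15} ≡ 13 (mod 35)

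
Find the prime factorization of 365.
5 × 73

Divide by primes starting from smallest:
365 ÷ 5 = 73
73 ÷ 73 = 1

365 = 5 × 73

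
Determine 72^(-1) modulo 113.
72^(-1) ≡ 11 (mod 113). Verification: 72 × 11 = 792 ≡ 1 (mod 113)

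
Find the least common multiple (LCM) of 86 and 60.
2580

First find GCD(86, 60) using the Euclidean algorithm:
86 = 1 × 60 + 26
60 = 2 × 26 + 8
26 = 3 × 8 + 2
8 = 4 × 2 + 0
GCD(86, 60) = 2

LCM formula: LCM(a, b) = (a × b) / GCD(a, b)
LCM(86, 60) = (86 × 60) / 2
LCM(86, 60) = 5160 / 2
LCM(86, 60) = 2580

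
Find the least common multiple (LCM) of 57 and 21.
399

First find GCD(57, 21) using the Euclidean algorithm:
57 = 2 × 21 + 15
21 = 1 × 15 + 6
15 = 2 × 6 + 3
6 = 2 × 3 + 0
GCD(57, 21) = 3

LCM formula: LCM(a, b) = (a × b) / GCD(a, b)
LCM(57, 21) = (57 × 21) / 3
LCM(57, 21) = 1197 / 3
LCM(57, 21) = 399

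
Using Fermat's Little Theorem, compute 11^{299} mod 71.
35

By Fermat's Little Theorem, a^(p-1) ≡ 1 (mod p) for prime p and gcd(a, p) = 1
Here p = 71, so 11^70 ≡ 1 (mod 71)
We can reduce the exponent: 299 mod 70 = 19
So 11^299 ≡ 11^19 (mod 71)
Computing: 11^19 mod 71 = 35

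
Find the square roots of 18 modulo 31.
The square roots of 18 mod 31 are 7 and 24. Verify: 7² = 49 ≡ 18 (mod 31)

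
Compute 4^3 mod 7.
3 = 2 + 1 (binary 11). Repeated squaring mod 7: 4^1 ≡ 4; 4^2 ≡ 4² = 16 ≡ 2. Multiply: 4^3 = 4^2 × 4^1 ≡ 2 × 4 (mod 7): 2 × 4 = 8 ≡ 1. So 4^3 ≡ 1 (mod 7).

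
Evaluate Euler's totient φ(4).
2

Prime factorization: 4 = 2^2
Using the formula φ(n) = n × Π(1 - 1/p) for each prime factor p:
φ(4) = 4 × (1 - 1/2)
φ(4) = 2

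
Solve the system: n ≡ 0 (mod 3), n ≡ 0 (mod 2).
M = 3 × 2 = 6. M₁ = 2, y₁ ≡ 2 (mod 3). M₂ = 3, y₂ ≡ 1 (mod 2). n = 0×2×2 + 0×3×1 ≡ 0 (mod 6)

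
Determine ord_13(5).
Powers of 5 mod 13: 5^1≡5, 5^2≡12, 5^3≡8, 5^4≡1. Order = 4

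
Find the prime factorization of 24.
2^3 × 3

Divide by primes starting from smallest:
24 ÷ 2 = 12
12 ÷ 2 = 6
6 ÷ 2 = 3
3 ÷ 3 = 1

24 = 2^3 × 3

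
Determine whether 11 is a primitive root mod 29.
p - 1 = 28 has prime divisors 2, 7. Check 11^(28/q) mod 29 for each: 11^(28/2) = 11^14 ≡ 28, 11^(28/7) = 11^4 ≡ 25 (mod 29). None of these is 1, so 11 has order 28 = φ(29), so it is a primitive root mod 29.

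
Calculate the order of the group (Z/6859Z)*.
6498

Prime factorization: 6859 = 19^3
Using the formula φ(n) = n × Π(1 - 1/p) for each prime factor p:
φ(6859) = 6859 × (1 - 1/19)
φ(6859) = 6498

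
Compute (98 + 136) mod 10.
4

(98 + 136) = 234
234 mod 10 = 4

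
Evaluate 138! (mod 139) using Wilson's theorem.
By Wilson's theorem, (138)! ≡ -1 ≡ 138 (mod 139)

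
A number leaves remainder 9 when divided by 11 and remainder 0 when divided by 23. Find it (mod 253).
M = 11 × 23 = 253. M₁ = 23, y₁ ≡ 1 (mod 11). M₂ = 11, y₂ ≡ 21 (mod 23). r = 9×23×1 + 0×11×21 ≡ 207 (mod 253)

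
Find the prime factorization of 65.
5 × 13

Divide by primes starting from smallest:
65 ÷ 5 = 13
13 ÷ 13 = 1

65 = 5 × 13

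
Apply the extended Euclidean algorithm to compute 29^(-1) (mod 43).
Extended GCD: 29(3) + 43(-2) = 1. So 29^(-1) ≡ 3 ≡ 3 (mod 43). Verify: 29 × 3 = 87 ≡ 1 (mod 43)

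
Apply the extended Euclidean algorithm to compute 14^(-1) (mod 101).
Extended GCD: 14(-36) + 101(5) = 1. So 14^(-1) ≡ 65 ≡ 65 (mod 101). Verify: 14 × 65 = 910 ≡ 1 (mod 101)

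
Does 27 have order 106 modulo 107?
p - 1 = 106 has prime divisors 2, 53. Check 27^(106/q) mod 107 for each: 27^(106/2) = 27^53 ≡ 1, 27^(106/53) = 27^2 ≡ 87 (mod 107). Since 27^53 ≡ 1 (mod 107), the order of 27 divides 53 (in fact the order is 53) ≠ 106, so it is not a primitive root.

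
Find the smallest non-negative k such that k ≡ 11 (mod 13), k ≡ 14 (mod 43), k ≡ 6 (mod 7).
2078

Using the Chinese Remainder Theorem:
M = product of moduli = 3913
For equation 1: M_1 = 301, 301 ≡ 2 (mod 13), inverse of 301 mod 13 is 7 (check: 2 × 7 = 14 ≡ 1 (mod 13))
For equation 2: M_2 = 91, 91 ≡ 5 (mod 43), inverse of 91 mod 43 is 26 (check: 5 × 26 = 130 ≡ 1 (mod 43))
For equation 3: M_3 = 559, 559 ≡ 6 (mod 7), inverse of 559 mod 7 is 6 (check: 6 × 6 = 36 ≡ 1 (mod 7))
Combine: k ≡ Σ r_i×M_i×(M_i⁻¹ mod m_i) = 11×301×7 + 14×91×26 + 6×559×6 = 23177 + 33124 + 20124 = 76425
76425 mod 3913 = 2078
k ≡ 2078 (mod 3913)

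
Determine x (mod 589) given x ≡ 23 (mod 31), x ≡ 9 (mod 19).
85

Using the Chinese Remainder Theorem:
M = product of moduli = 589
For equation 1: M_1 = 19, 19 ≡ 19 (mod 31), inverse of 19 mod 31 is 18 (check: 19 × 18 = 342 ≡ 1 (mod 31))
For equation 2: M_2 = 31, 31 ≡ 12 (mod 19), inverse of 31 mod 19 is 8 (check: 12 × 8 = 96 ≡ 1 (mod 19))
Combine: x ≡ Σ r_i×M_i×(M_i⁻¹ mod m_i) = 23×19×18 + 9×31×8 = 7866 + 2232 = 10098
10098 mod 589 = 85
x ≡ 85 (mod 589)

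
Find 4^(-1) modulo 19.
5

Using Extended Euclidean Algorithm:
gcd(4, 19) = 1
Bezout coefficients: 4 × 5 + 19 × -1 = 1
So 4 × 5 ≡ 1 (mod 19)
The inverse is 5 mod 19 = 5
Verification: 4 × 5 = 20 = 1 × 19 + 1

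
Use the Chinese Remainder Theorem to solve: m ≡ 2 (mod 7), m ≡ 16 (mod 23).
M = 7 × 23 = 161. M₁ = 23, y₁ ≡ 4 (mod 7). M₂ = 7, y₂ ≡ 10 (mod 23). m = 2×23×4 + 16×7×10 ≡ 16 (mod 161)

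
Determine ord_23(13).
Powers of 13 mod 23: 13^1≡13, 13^2≡8, 13^3≡12, 13^4≡18, 13^5≡4, 13^6≡6, 13^7≡9, 13^8≡2, 13^9≡3, 13^10≡16, 13^11≡1. Order = 11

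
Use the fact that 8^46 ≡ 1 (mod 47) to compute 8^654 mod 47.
By Fermat: 8^{46} ≡ 1 (mod 47). 654 ≡ 10 (mod 46). So 8^{654} ≡ 8^{10} ≡ 34 (mod 47)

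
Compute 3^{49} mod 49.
31

Using successive squaring:
Binary expansion of 49: 110001
Powers of 3 mod 49 (each is the square of the previous):
  3^1 ≡ 3 (mod 49)
  3^2 ≡ 3² = 9 ≡ 9 (mod 49)
  3^4 ≡ 9² = 81 ≡ 32 (mod 49)
  3^8 ≡ 32² = 1024 ≡ 44 (mod 49)
  3^16 ≡ 44² = 1936 ≡ 25 (mod 49)
  3^32 ≡ 25² = 625 ≡ 37 (mod 49)
49 = 32 + 16 + 1, so 3^49 = 3^32 × 3^16 × 3^1 ≡ 37 × 25 × 3 (mod 49)
Multiplying step by step:
  37 × 25 = 925 ≡ 43 (mod 49)
  43 × 3 = 129 ≡ 31 (mod 49)
Result: 3^49 ≡ 31 (mod 49)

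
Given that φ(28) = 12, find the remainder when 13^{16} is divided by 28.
By Euler: 13^{12} ≡ 1 (mod 28) since gcd(13, 28) = 1. 16 = 1×12 + 4. So 13^{16} ≡ 13^{4} ≡ 1 (mod 28)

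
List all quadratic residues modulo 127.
QRs mod 127: {1, 2, 4, 8, 9, 11, 13, 15, 16, 17, 18, 19, 21, 22, 25, 26, 30, 31, 32, 34, 35, 36, 37, 38, 41, 42, 44, 47, 49, 50, 52, 60, 61, 62, 64, 68, 69, 70, 71, 72, 73, 74, 76, 79, 81, 82, 84, 87, 88, 94, 98, 99, 100, 103, 104, 107, 113, 115, 117, 120, 121, 122, 124}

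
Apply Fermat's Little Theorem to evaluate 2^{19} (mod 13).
11

By Fermat's Little Theorem, a^(p-1) ≡ 1 (mod p) for prime p and gcd(a, p) = 1
Here p = 13, so 2^12 ≡ 1 (mod 13)
We can reduce the exponent: 19 mod 12 = 7
So 2^19 ≡ 2^7 (mod 13)
Computing: 2^7 mod 13 = 11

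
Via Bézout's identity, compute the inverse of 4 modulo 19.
Extended GCD: 4(5) + 19(-1) = 1. So 4^(-1) ≡ 5 ≡ 5 (mod 19). Verify: 4 × 5 = 20 ≡ 1 (mod 19)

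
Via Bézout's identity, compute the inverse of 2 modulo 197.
Extended GCD: 2(-98) + 197(1) = 1. So 2^(-1) ≡ 99 ≡ 99 (mod 197). Verify: 2 × 99 = 198 ≡ 1 (mod 197)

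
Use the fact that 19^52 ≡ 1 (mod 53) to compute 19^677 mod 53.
By Fermat: 19^{52} ≡ 1 (mod 53). 677 ≡ 1 (mod 52). So 19^{677} ≡ 19^{1} ≡ 19 (mod 53)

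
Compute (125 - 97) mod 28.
0

(125 - 97) = 28
28 mod 28 = 0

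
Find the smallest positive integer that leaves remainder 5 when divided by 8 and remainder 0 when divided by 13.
M = 8 × 13 = 104. M₁ = 13, y₁ ≡ 5 (mod 8). M₂ = 8, y₂ ≡ 5 (mod 13). n = 5×13×5 + 0×8×5 ≡ 13 (mod 104). The smallest positive such number is 13.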